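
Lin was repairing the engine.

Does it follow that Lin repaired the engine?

'was repairing' is progressive; for an accomplishment like 'repair the engine', it doesn't entail completion.

no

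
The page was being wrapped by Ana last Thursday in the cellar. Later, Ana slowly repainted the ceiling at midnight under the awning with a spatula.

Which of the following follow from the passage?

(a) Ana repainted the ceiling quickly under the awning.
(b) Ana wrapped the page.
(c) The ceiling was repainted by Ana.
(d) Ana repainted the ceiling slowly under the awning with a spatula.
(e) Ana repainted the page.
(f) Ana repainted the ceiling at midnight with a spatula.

(a) Not entailed — 'quickly' adds a manner not in (and inconsistent with) the original.
(b) Not entailed — 'was wrapping' is progressive on an accomplishment; it does not entail the completed 'wrapped'.
(c) Entailed — dropping 'with a spatula', 'slowly', 'at midnight', 'under the awning' leaves a sub-description the original still satisfies.
(d) Entailed — dropping 'at midnight' leaves a sub-description the original still satisfies.
(e) Not entailed — Ana repainted the ceiling, not the page; the page belongs to the wrapping event.
(f) Entailed — the original entails any weakening of itself; this just drops 'slowly', 'under the awning'.

(c), (d), (f)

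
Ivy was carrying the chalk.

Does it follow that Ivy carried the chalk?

yes

'carry' is atelic; if Ivy was carrying the chalk, then Ivy carried the chalk (for some time).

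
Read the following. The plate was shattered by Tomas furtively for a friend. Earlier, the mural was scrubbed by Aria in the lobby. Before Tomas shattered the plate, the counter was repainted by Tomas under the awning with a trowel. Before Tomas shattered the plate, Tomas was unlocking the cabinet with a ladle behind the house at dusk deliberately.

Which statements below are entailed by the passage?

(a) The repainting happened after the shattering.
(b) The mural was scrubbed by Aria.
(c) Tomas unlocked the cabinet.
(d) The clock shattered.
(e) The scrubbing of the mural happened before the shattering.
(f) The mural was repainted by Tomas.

(a) Not entailed — the narrative places the repainting before the shattering, not after.
(b) Entailed — this follows by dropping conjuncts from the scrubbing event's description.
(c) Not entailed — 'was unlocking' is progressive on an accomplishment; it does not entail the completed 'unlocked'.
(d) Not entailed — the plate is what shattered, not the clock.
(e) Entailed — the narrative places the scrubbing before the shattering.
(f) Not entailed — Tomas repainted the counter, not the mural; the mural belongs to the scrubbing event.

(b), (e)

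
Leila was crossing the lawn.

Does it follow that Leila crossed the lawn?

no

'was crossing' is progressive; for an accomplishment like 'cross the lawn', it doesn't entail completion.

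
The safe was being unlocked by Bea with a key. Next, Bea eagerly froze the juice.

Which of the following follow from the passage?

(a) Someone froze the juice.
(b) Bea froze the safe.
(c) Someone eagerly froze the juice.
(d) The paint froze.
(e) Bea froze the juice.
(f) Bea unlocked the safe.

(a) Entailed — every conjunct here is already in the original freezing event.
(b) Not entailed — Bea froze the juice, not the safe; the safe belongs to the unlocking event.
(c) Entailed — generalizing the agent leaves a sub-description the original still satisfies.
(d) Not entailed — the juice is what froze, not the paint.
(e) Entailed — this follows by dropping conjuncts from the freezing event's description.
(f) Not entailed — 'was unlocking' is progressive on an accomplishment; it does not entail the completed 'unlocked'.

(a), (c), (e)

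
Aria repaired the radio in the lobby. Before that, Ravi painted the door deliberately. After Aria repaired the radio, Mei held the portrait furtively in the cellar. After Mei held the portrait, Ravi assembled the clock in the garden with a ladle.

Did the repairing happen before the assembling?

The narrative orders the repairing before the assembling.

yes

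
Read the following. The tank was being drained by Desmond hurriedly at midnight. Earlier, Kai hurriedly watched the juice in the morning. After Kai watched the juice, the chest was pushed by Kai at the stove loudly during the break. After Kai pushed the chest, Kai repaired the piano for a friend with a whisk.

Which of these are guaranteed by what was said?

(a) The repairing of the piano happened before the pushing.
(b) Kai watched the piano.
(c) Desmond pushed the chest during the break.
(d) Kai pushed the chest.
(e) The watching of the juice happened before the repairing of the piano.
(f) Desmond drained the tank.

(a) Not entailed — the narrative places the pushing before the repairing, not after.
(b) Not entailed — Kai watched the juice, not the piano; the piano belongs to the repairing event.
(c) Not entailed — the passage has Kai pushing the chest, not Desmond.
(d) Entailed — every conjunct here is already in the original pushing event.
(e) Entailed — the narrative places the watching before the repairing.
(f) Not entailed — 'was draining' is progressive on an accomplishment; it does not entail the completed 'drained'.

(d), (e)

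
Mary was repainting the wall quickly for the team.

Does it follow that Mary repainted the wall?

no

'was repainting' is progressive; for an accomplishment like 'repaint the wall', it doesn't entail completion.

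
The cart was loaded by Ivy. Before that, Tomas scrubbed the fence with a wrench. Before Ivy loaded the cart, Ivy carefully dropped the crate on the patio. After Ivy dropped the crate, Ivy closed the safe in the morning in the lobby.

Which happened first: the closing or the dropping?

The connectives place the dropping before the closing.

the dropping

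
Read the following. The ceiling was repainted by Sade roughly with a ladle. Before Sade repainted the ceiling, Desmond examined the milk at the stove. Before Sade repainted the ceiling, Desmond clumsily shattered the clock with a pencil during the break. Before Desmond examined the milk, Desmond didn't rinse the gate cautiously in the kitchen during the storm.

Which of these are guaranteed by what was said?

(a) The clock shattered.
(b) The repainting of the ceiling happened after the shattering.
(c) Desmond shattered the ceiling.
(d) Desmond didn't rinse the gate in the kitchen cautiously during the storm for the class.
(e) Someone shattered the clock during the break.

(a) Entailed — 'Desmond shattered the clock' is causative; it entails the inchoative 'the clock shattered'.
(b) Entailed — the narrative places the shattering before the repainting.
(c) Not entailed — Desmond shattered the clock, not the ceiling; the ceiling belongs to the repainting event.
(d) Entailed — under negation, adding a further restriction is entailed: if no such rinsing event occurred, none occurred for the class either.
(e) Entailed — the original entails any weakening of itself; this just drops 'with a pencil', 'clumsily' and generalizes the agent.

(a), (b), (d), (e)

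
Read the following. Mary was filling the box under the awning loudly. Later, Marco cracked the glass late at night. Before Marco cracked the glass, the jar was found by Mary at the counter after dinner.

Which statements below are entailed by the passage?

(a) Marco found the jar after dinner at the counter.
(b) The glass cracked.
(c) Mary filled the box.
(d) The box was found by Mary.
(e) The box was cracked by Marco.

(b)

(a) Not entailed — the passage has Mary finding the jar, not Marco.
(b) Entailed — 'Marco cracked the glass' is causative; it entails the inchoative 'the glass cracked'.
(c) Not entailed — 'was filling' is progressive on an accomplishment; it does not entail the completed 'filled'.
(d) Not entailed — Mary found the jar, not the box; the box belongs to the filling event.
(e) Not entailed — Marco cracked the glass, not the box; the box belongs to the filling event.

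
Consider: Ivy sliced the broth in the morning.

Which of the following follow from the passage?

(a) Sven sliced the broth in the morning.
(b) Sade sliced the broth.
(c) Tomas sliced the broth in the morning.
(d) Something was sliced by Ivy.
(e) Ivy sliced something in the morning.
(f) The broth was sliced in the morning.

(d), (e), (f)

(a) Not entailed — the passage has Ivy slicing the broth, not Sven.
(b) Not entailed — the passage has Ivy slicing the broth, not Sade.
(c) Not entailed — the passage has Ivy slicing the broth, not Tomas.
(d) Entailed — every conjunct here is already in the original slicing event.
(e) Entailed — every conjunct here is already in the original slicing event.
(f) Entailed — every conjunct here is already in the original slicing event.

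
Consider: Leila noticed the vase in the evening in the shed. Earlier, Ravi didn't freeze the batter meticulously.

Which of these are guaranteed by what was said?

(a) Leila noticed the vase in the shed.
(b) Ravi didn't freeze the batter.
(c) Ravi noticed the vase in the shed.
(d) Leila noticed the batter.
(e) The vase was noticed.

(a) Entailed — the original entails any weakening of itself; this just drops 'in the evening'.
(b) Not entailed — dropping 'meticulously' under negation is not valid — the original leaves open that Ravi froze the batter some other way.
(c) Not entailed — the passage has Leila noticing the vase, not Ravi.
(d) Not entailed — Leila noticed the vase, not the batter; the batter belongs to the freezing event.
(e) Entailed — the original entails any weakening of itself; this just drops 'in the evening', 'in the shed' and generalizes the agent.

(a), (e)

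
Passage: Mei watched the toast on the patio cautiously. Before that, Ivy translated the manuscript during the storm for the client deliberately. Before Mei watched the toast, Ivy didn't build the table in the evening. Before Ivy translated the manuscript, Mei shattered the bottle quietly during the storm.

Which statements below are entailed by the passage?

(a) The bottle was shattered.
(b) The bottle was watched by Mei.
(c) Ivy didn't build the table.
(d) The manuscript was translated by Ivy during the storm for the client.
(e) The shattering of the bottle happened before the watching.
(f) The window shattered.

(a) Entailed — every conjunct here is already in the original shattering event.
(b) Not entailed — Mei watched the toast, not the bottle; the bottle belongs to the shattering event.
(c) Not entailed — dropping 'in the evening' under negation is not valid — the original leaves open that Ivy built the table some other way.
(d) Entailed — dropping 'deliberately' leaves a sub-description the original still satisfies.
(e) Entailed — the narrative places the shattering before the watching.
(f) Not entailed — the bottle is what shattered, not the window.

(a), (d), (e)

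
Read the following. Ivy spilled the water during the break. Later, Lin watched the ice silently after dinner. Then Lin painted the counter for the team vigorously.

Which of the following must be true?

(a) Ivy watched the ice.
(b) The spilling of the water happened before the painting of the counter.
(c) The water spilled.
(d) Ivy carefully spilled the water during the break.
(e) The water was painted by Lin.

(b), (c)

(a) Not entailed — the passage has Lin watching the ice, not Ivy.
(b) Entailed — the narrative places the spilling before the painting.
(c) Entailed — 'Ivy spilled the water' is causative; it entails the inchoative 'the water spilled'.
(d) Not entailed — 'carefully' adds information not in the original event.
(e) Not entailed — Lin painted the counter, not the water; the water belongs to the spilling event.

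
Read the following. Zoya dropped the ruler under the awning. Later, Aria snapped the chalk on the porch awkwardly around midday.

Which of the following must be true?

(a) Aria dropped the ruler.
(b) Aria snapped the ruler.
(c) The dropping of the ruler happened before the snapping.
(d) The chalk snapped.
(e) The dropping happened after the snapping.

(c), (d)

(a) Not entailed — the passage has Zoya dropping the ruler, not Aria.
(b) Not entailed — Aria snapped the chalk, not the ruler; the ruler belongs to the dropping event.
(c) Entailed — the narrative places the dropping before the snapping.
(d) Entailed — 'Aria snapped the chalk' is causative; it entails the inchoative 'the chalk snapped'.
(e) Not entailed — the narrative places the dropping before the snapping, not after.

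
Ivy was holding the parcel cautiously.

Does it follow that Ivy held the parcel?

yes

'hold' is atelic; if Ivy was holding the parcel, then Ivy held the parcel (for some time).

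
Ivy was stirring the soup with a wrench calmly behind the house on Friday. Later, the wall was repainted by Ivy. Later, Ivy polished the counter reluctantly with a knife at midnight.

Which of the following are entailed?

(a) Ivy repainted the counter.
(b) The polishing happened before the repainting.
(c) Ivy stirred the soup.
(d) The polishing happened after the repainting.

(a) Not entailed — Ivy repainted the wall, not the counter; the counter belongs to the polishing event.
(b) Not entailed — the narrative places the repainting before the polishing, not after.
(c) Entailed — 'stir' is an activity; 'was stirring' entails that some stirring happened, so 'stirred' holds.
(d) Entailed — the narrative places the repainting before the polishing.

(c), (d)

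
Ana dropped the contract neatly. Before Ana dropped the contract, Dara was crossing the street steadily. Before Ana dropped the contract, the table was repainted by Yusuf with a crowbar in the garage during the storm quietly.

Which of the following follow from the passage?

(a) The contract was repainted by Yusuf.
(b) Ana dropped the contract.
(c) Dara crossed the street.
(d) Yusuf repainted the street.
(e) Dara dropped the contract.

(b)

(a) Not entailed — Yusuf repainted the table, not the contract; the contract belongs to the dropping event.
(b) Entailed — dropping 'neatly' leaves a sub-description the original still satisfies.
(c) Not entailed — 'was crossing' is progressive on an accomplishment; it does not entail the completed 'crossed'.
(d) Not entailed — Yusuf repainted the table, not the street; the street belongs to the crossing event.
(e) Not entailed — the passage has Ana dropping the contract, not Dara.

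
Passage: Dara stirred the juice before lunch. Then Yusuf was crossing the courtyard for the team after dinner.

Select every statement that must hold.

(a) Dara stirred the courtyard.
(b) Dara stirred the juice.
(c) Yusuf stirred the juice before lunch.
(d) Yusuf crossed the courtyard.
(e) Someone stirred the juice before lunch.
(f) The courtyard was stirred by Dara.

(b), (e)

(a) Not entailed — Dara stirred the juice, not the courtyard; the courtyard belongs to the crossing event.
(b) Entailed — the original entails any weakening of itself; this just drops 'before lunch'.
(c) Not entailed — the passage has Dara stirring the juice, not Yusuf.
(d) Not entailed — 'was crossing' is progressive on an accomplishment; it does not entail the completed 'crossed'.
(e) Entailed — every conjunct here is already in the original stirring event.
(f) Not entailed — Dara stirred the juice, not the courtyard; the courtyard belongs to the crossing event.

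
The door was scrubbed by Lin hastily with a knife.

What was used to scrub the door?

a knife

'with a knife' marks the instrument of the scrubbing event.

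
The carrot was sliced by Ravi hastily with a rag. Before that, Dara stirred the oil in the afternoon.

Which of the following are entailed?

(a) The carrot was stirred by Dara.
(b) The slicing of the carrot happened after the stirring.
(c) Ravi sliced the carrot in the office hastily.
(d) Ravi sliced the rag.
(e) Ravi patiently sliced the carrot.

(a) Not entailed — Dara stirred the oil, not the carrot; the carrot belongs to the slicing event.
(b) Entailed — the narrative places the stirring before the slicing.
(c) Not entailed — 'in the office' adds information not in the original event.
(d) Not entailed — the rag is the instrument, not what was sliced.
(e) Not entailed — 'patiently' adds a manner not in (and inconsistent with) the original.

(b)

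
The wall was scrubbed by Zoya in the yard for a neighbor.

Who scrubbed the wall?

'Zoya' marks the agent of the scrubbing event.

Zoya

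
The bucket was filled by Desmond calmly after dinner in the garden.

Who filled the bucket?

Desmond

'Desmond' marks the agent of the filling event.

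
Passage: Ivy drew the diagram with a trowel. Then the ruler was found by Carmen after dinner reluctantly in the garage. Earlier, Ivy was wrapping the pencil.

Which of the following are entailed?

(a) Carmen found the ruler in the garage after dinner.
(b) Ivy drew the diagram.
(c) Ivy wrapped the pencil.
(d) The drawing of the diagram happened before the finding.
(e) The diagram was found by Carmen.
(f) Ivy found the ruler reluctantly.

(a) Entailed — every conjunct here is already in the original finding event.
(b) Entailed — this follows by dropping conjuncts from the drawing event's description.
(c) Not entailed — 'was wrapping' is progressive on an accomplishment; it does not entail the completed 'wrapped'.
(d) Entailed — the narrative places the drawing before the finding.
(e) Not entailed — Carmen found the ruler, not the diagram; the diagram belongs to the drawing event.
(f) Not entailed — the passage has Carmen finding the ruler, not Ivy.

(a), (b), (d)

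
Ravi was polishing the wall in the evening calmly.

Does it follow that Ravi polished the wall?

'polish' is atelic; if Ravi was polishing the wall, then Ravi polished the wall (for some time).

yes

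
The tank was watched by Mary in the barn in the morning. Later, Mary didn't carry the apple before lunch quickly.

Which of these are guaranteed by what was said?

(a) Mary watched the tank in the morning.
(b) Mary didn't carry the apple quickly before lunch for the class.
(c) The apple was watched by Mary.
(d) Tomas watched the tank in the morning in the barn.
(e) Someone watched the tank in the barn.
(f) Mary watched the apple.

(a), (b), (e)

(a) Entailed — this follows by dropping conjuncts from the watching event's description.
(b) Entailed — under negation, adding a further restriction is entailed: if no such carrying event occurred, none occurred for the class either.
(c) Not entailed — Mary watched the tank, not the apple; the apple belongs to the carrying event.
(d) Not entailed — the passage has Mary watching the tank, not Tomas.
(e) Entailed — dropping 'in the morning' and generalizing the agent leaves a sub-description the original still satisfies.
(f) Not entailed — Mary watched the tank, not the apple; the apple belongs to the carrying event.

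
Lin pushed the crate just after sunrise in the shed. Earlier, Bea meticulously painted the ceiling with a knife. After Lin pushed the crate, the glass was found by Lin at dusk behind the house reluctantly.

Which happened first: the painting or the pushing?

the painting

The connectives place the painting before the pushing.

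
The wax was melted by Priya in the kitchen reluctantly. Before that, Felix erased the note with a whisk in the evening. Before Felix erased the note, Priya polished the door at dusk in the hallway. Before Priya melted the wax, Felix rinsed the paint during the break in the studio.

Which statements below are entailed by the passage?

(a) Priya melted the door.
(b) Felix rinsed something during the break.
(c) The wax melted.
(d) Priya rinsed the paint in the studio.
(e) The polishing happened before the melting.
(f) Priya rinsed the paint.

(a) Not entailed — Priya melted the wax, not the door; the door belongs to the polishing event.
(b) Entailed — every conjunct here is already in the original rinsing event.
(c) Entailed — 'Priya melted the wax' is causative; it entails the inchoative 'the wax melted'.
(d) Not entailed — the passage has Felix rinsing the paint, not Priya.
(e) Entailed — the narrative places the polishing before the melting.
(f) Not entailed — the passage has Felix rinsing the paint, not Priya.

(b), (c), (e)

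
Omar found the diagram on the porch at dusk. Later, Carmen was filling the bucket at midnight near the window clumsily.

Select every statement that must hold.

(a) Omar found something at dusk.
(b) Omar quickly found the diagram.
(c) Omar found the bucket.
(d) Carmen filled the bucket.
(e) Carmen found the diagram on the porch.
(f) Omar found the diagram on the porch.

(a) Entailed — dropping 'on the porch' and generalizing the patient leaves a sub-description the original still satisfies.
(b) Not entailed — 'quickly' adds information not in the original event.
(c) Not entailed — Omar found the diagram, not the bucket; the bucket belongs to the filling event.
(d) Not entailed — 'was filling' is progressive on an accomplishment; it does not entail the completed 'filled'.
(e) Not entailed — the passage has Omar finding the diagram, not Carmen.
(f) Entailed — every conjunct here is already in the original finding event.

(a), (f)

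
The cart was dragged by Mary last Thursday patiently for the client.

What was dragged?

the cart

'the cart' marks the patient of the dragging event.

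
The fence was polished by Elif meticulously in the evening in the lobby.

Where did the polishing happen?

in the lobby

'in the lobby' marks the location of the polishing event.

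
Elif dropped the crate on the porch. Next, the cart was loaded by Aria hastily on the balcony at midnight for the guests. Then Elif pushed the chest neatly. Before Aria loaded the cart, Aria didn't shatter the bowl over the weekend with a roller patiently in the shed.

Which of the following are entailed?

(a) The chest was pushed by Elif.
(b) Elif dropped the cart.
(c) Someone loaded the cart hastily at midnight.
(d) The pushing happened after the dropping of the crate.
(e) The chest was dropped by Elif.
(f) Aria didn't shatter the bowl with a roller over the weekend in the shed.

(a) Entailed — every conjunct here is already in the original pushing event.
(b) Not entailed — Elif dropped the crate, not the cart; the cart belongs to the loading event.
(c) Entailed — the original entails any weakening of itself; this just drops 'on the balcony', 'for the guests' and generalizes the agent.
(d) Entailed — the narrative places the dropping before the pushing.
(e) Not entailed — Elif dropped the crate, not the chest; the chest belongs to the pushing event.
(f) Not entailed — dropping 'patiently' under negation is not valid — the original leaves open that Aria shattered the bowl some other way.

(a), (c), (d)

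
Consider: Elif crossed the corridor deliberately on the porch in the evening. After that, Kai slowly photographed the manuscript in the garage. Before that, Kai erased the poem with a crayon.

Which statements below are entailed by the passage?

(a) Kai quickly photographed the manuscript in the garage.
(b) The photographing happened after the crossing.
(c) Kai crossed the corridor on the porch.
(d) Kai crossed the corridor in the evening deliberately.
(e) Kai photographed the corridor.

(a) Not entailed — 'quickly' adds a manner not in (and inconsistent with) the original.
(b) Entailed — the narrative places the crossing before the photographing.
(c) Not entailed — the passage has Elif crossing the corridor, not Kai.
(d) Not entailed — the passage has Elif crossing the corridor, not Kai.
(e) Not entailed — Kai photographed the manuscript, not the corridor; the corridor belongs to the crossing event.

(b)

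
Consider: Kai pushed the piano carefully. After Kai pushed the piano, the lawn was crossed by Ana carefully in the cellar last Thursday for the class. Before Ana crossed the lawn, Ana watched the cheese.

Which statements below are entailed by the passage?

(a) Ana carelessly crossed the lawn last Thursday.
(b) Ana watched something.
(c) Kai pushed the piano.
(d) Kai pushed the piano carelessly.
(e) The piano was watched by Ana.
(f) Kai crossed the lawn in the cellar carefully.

(b), (c)

(a) Not entailed — 'carelessly' adds a manner not in (and inconsistent with) the original.
(b) Entailed — every conjunct here is already in the original watching event.
(c) Entailed — every conjunct here is already in the original pushing event.
(d) Not entailed — 'carelessly' adds a manner not in (and inconsistent with) the original.
(e) Not entailed — Ana watched the cheese, not the piano; the piano belongs to the pushing event.
(f) Not entailed — the passage has Ana crossing the lawn, not Kai.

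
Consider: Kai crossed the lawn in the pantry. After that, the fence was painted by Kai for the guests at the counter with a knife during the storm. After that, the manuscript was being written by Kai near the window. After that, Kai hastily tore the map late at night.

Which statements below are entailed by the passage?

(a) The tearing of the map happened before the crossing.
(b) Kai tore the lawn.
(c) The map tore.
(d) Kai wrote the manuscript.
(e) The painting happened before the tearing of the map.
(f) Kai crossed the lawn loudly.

(a) Not entailed — the narrative places the crossing before the tearing, not after.
(b) Not entailed — Kai tore the map, not the lawn; the lawn belongs to the crossing event.
(c) Entailed — 'Kai tore the map' is causative; it entails the inchoative 'the map tore'.
(d) Not entailed — 'was writing' is progressive on an accomplishment; it does not entail the completed 'wrote'.
(e) Entailed — the narrative places the painting before the tearing.
(f) Not entailed — 'loudly' adds information not in the original event.

(c), (e)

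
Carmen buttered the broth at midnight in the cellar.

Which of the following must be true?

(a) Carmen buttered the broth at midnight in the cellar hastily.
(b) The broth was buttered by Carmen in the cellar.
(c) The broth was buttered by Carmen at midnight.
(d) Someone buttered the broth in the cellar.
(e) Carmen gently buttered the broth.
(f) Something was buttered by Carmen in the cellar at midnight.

(b), (c), (d), (f)

(a) Not entailed — 'hastily' adds information not in the original event.
(b) Entailed — this follows by dropping conjuncts from the buttering event's description.
(c) Entailed — this follows by dropping conjuncts from the buttering event's description.
(d) Entailed — every conjunct here is already in the original buttering event.
(e) Not entailed — 'gently' adds information not in the original event.
(f) Entailed — the original entails any weakening of itself; this just generalizes the patient.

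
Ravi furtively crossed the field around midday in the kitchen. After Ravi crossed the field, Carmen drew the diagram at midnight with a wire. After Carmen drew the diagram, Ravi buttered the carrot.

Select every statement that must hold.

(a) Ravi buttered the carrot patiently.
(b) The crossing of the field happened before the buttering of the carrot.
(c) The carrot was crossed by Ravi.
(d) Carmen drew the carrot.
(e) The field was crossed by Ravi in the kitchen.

(b), (e)

(a) Not entailed — 'patiently' adds information not in the original event.
(b) Entailed — the narrative places the crossing before the buttering.
(c) Not entailed — Ravi crossed the field, not the carrot; the carrot belongs to the buttering event.
(d) Not entailed — Carmen drew the diagram, not the carrot; the carrot belongs to the buttering event.
(e) Entailed — dropping 'around midday', 'furtively' leaves a sub-description the original still satisfies.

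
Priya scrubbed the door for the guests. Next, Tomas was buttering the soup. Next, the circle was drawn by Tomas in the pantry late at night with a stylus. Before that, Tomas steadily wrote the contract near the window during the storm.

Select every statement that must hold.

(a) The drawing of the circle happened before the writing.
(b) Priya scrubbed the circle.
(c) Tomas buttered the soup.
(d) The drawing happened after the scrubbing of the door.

(a) Not entailed — the narrative places the writing before the drawing, not after.
(b) Not entailed — Priya scrubbed the door, not the circle; the circle belongs to the drawing event.
(c) Not entailed — 'was buttering' is progressive on an accomplishment; it does not entail the completed 'buttered'.
(d) Entailed — the narrative places the scrubbing before the drawing.

(d)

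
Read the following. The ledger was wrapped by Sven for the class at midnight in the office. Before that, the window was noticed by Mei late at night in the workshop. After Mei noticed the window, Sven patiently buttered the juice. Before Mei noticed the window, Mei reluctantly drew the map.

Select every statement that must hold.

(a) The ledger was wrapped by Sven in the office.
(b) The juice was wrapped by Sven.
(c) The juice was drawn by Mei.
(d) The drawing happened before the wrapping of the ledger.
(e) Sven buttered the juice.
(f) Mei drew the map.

(a), (d), (e), (f)

(a) Entailed — the original entails any weakening of itself; this just drops 'for the class', 'at midnight'.
(b) Not entailed — Sven wrapped the ledger, not the juice; the juice belongs to the buttering event.
(c) Not entailed — Mei drew the map, not the juice; the juice belongs to the buttering event.
(d) Entailed — the narrative places the drawing before the wrapping.
(e) Entailed — the original entails any weakening of itself; this just drops 'patiently'.
(f) Entailed — the original entails any weakening of itself; this just drops 'reluctantly'.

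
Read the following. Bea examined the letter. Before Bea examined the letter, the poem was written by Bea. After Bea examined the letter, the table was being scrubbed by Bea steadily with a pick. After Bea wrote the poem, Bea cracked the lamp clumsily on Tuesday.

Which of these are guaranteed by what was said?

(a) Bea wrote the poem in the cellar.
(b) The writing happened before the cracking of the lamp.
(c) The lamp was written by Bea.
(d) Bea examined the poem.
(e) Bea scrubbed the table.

(a) Not entailed — 'in the cellar' adds information not in the original event.
(b) Entailed — the narrative places the writing before the cracking.
(c) Not entailed — Bea wrote the poem, not the lamp; the lamp belongs to the cracking event.
(d) Not entailed — Bea examined the letter, not the poem; the poem belongs to the writing event.
(e) Entailed — 'scrub' is an activity; 'was scrubbing' entails that some scrubbing happened, so 'scrubbed' holds.

(b), (e)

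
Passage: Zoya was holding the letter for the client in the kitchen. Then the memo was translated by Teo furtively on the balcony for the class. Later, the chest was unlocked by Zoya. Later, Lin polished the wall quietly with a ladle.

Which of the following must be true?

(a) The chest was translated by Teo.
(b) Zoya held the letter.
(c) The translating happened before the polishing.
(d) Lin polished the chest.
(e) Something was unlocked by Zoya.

(a) Not entailed — Teo translated the memo, not the chest; the chest belongs to the unlocking event.
(b) Entailed — 'hold' is an activity; 'was holding' entails that some holding happened, so 'held' holds.
(c) Entailed — the narrative places the translating before the polishing.
(d) Not entailed — Lin polished the wall, not the chest; the chest belongs to the unlocking event.
(e) Entailed — every conjunct here is already in the original unlocking event.

(b), (c), (e)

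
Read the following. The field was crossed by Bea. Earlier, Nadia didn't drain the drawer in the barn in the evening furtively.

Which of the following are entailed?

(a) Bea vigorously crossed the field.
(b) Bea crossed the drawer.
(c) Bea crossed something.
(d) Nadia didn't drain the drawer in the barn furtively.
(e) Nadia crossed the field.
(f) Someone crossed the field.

(c), (f)

(a) Not entailed — 'vigorously' adds information not in the original event.
(b) Not entailed — Bea crossed the field, not the drawer; the drawer belongs to the draining event.
(c) Entailed — generalizing the patient leaves a sub-description the original still satisfies.
(d) Not entailed — dropping 'in the evening' under negation is not valid — the original leaves open that Nadia drained the drawer some other way.
(e) Not entailed — the passage has Bea crossing the field, not Nadia.
(f) Entailed — this follows by dropping conjuncts from the crossing event's description.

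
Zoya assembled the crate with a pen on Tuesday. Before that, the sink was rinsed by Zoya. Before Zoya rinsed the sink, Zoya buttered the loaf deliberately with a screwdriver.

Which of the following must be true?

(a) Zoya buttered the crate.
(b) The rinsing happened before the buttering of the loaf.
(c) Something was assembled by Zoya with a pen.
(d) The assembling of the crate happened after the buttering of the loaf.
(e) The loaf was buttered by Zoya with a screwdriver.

(a) Not entailed — Zoya buttered the loaf, not the crate; the crate belongs to the assembling event.
(b) Not entailed — the narrative places the buttering before the rinsing, not after.
(c) Entailed — every conjunct here is already in the original assembling event.
(d) Entailed — the narrative places the buttering before the assembling.
(e) Entailed — every conjunct here is already in the original buttering event.

(c), (d), (e)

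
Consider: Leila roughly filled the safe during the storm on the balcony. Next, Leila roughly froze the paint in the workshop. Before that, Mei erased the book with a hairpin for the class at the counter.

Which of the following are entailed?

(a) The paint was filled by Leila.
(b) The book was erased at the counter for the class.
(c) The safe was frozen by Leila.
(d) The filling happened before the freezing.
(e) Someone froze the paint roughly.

(b), (d), (e)

(a) Not entailed — Leila filled the safe, not the paint; the paint belongs to the freezing event.
(b) Entailed — this follows by dropping conjuncts from the erasing event's description.
(c) Not entailed — Leila froze the paint, not the safe; the safe belongs to the filling event.
(d) Entailed — the narrative places the filling before the freezing.
(e) Entailed — dropping 'in the workshop' and generalizing the agent leaves a sub-description the original still satisfies.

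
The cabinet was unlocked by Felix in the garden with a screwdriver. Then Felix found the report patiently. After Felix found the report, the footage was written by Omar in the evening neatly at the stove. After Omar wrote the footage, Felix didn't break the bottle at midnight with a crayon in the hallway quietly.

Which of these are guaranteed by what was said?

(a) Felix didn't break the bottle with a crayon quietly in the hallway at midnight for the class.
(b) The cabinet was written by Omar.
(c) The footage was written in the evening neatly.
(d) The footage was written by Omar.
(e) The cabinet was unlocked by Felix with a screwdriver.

(a) Entailed — under negation, adding a further restriction is entailed: if no such breaking event occurred, none occurred for the class either.
(b) Not entailed — Omar wrote the footage, not the cabinet; the cabinet belongs to the unlocking event.
(c) Entailed — every conjunct here is already in the original writing event.
(d) Entailed — dropping 'neatly', 'in the evening', 'at the stove' leaves a sub-description the original still satisfies.
(e) Entailed — the original entails any weakening of itself; this just drops 'in the garden'.

(a), (c), (d), (e)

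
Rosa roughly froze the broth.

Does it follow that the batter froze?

no

Nothing is said about any batter; only the broth is affected.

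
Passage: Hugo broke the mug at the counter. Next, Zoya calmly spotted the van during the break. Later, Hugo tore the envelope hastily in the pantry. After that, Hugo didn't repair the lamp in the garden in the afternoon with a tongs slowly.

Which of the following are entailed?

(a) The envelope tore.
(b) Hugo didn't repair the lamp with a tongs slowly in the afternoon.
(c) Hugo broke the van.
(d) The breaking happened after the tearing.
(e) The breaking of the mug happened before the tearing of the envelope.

(a), (e)

(a) Entailed — 'Hugo tore the envelope' is causative; it entails the inchoative 'the envelope tore'.
(b) Not entailed — dropping 'in the garden' under negation is not valid — the original leaves open that Hugo repaired the lamp some other way.
(c) Not entailed — Hugo broke the mug, not the van; the van belongs to the spotting event.
(d) Not entailed — the narrative places the breaking before the tearing, not after.
(e) Entailed — the narrative places the breaking before the tearing.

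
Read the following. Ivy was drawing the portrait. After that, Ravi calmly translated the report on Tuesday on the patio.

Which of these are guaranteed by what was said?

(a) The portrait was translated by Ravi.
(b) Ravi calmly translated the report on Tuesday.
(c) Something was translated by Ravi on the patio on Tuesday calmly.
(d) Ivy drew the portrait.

(a) Not entailed — Ravi translated the report, not the portrait; the portrait belongs to the drawing event.
(b) Entailed — dropping 'on the patio' leaves a sub-description the original still satisfies.
(c) Entailed — every conjunct here is already in the original translating event.
(d) Not entailed — 'was drawing' is progressive on an accomplishment; it does not entail the completed 'drew'.

(b), (c)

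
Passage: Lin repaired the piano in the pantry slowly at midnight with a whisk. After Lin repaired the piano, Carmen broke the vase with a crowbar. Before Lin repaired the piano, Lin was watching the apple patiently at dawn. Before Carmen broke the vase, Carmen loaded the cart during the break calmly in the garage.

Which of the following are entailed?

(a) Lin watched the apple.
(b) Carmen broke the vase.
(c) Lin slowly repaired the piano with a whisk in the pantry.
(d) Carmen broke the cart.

(a), (b), (c)

(a) Entailed — 'watch' is an activity; 'was watching' entails that some watching happened, so 'watched' holds.
(b) Entailed — this follows by dropping conjuncts from the breaking event's description.
(c) Entailed — dropping 'at midnight' leaves a sub-description the original still satisfies.
(d) Not entailed — Carmen broke the vase, not the cart; the cart belongs to the loading event.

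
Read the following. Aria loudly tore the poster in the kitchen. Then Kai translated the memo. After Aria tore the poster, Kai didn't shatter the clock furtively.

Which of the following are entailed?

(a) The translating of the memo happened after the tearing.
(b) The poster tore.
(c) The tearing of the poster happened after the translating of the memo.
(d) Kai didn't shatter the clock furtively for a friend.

(a) Entailed — the narrative places the tearing before the translating.
(b) Entailed — 'Aria tore the poster' is causative; it entails the inchoative 'the poster tore'.
(c) Not entailed — the narrative places the tearing before the translating, not after.
(d) Entailed — under negation, adding a further restriction is entailed: if no such shattering event occurred, none occurred for a friend either.

(a), (b), (d)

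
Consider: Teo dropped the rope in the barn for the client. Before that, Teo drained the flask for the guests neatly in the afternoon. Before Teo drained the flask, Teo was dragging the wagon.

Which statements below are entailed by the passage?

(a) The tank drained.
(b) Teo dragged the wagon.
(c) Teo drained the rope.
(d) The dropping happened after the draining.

(b), (d)

(a) Not entailed — the flask is what drained, not the tank.
(b) Entailed — 'drag' is an activity; 'was dragging' entails that some dragging happened, so 'dragged' holds.
(c) Not entailed — Teo drained the flask, not the rope; the rope belongs to the dropping event.
(d) Entailed — the narrative places the draining before the dropping.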